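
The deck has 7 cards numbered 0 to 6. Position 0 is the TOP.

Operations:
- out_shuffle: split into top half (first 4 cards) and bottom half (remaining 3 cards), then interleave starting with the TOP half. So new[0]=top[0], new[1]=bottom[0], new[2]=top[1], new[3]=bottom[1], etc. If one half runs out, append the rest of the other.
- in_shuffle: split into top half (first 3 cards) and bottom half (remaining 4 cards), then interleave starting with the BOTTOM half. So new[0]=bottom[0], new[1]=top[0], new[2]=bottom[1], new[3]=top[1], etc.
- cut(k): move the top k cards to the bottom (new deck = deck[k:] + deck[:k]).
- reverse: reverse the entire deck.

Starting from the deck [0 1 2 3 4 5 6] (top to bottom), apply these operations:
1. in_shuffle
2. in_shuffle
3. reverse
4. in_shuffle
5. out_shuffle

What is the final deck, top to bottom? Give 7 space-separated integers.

Answer: 0 3 6 2 5 1 4

Derivation:
After op 1 (in_shuffle): [3 0 4 1 5 2 6]
After op 2 (in_shuffle): [1 3 5 0 2 4 6]
After op 3 (reverse): [6 4 2 0 5 3 1]
After op 4 (in_shuffle): [0 6 5 4 3 2 1]
After op 5 (out_shuffle): [0 3 6 2 5 1 4]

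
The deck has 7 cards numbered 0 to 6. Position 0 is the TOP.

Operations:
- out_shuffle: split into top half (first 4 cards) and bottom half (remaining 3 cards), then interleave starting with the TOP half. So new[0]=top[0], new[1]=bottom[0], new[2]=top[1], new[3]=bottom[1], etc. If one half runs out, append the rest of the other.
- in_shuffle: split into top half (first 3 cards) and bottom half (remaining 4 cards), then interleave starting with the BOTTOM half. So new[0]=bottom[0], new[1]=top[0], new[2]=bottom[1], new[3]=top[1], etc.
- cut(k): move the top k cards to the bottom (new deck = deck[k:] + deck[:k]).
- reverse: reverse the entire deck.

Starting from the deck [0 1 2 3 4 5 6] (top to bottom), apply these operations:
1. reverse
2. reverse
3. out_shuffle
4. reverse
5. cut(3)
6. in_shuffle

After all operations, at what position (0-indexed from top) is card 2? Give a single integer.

Answer: 6

Derivation:
After op 1 (reverse): [6 5 4 3 2 1 0]
After op 2 (reverse): [0 1 2 3 4 5 6]
After op 3 (out_shuffle): [0 4 1 5 2 6 3]
After op 4 (reverse): [3 6 2 5 1 4 0]
After op 5 (cut(3)): [5 1 4 0 3 6 2]
After op 6 (in_shuffle): [0 5 3 1 6 4 2]
Card 2 is at position 6.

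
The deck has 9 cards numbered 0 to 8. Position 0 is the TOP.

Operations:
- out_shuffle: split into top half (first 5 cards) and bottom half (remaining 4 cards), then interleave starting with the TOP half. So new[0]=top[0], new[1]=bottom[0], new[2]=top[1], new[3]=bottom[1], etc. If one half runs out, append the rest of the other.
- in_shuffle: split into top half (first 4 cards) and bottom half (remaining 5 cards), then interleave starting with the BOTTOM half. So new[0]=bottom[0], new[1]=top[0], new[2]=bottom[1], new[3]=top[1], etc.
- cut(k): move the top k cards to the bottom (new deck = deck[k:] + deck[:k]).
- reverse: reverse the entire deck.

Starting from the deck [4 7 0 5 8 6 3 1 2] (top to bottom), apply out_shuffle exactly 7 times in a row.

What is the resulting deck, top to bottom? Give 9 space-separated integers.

After op 1 (out_shuffle): [4 6 7 3 0 1 5 2 8]
After op 2 (out_shuffle): [4 1 6 5 7 2 3 8 0]
After op 3 (out_shuffle): [4 2 1 3 6 8 5 0 7]
After op 4 (out_shuffle): [4 8 2 5 1 0 3 7 6]
After op 5 (out_shuffle): [4 0 8 3 2 7 5 6 1]
After op 6 (out_shuffle): [4 7 0 5 8 6 3 1 2]
After op 7 (out_shuffle): [4 6 7 3 0 1 5 2 8]

Answer: 4 6 7 3 0 1 5 2 8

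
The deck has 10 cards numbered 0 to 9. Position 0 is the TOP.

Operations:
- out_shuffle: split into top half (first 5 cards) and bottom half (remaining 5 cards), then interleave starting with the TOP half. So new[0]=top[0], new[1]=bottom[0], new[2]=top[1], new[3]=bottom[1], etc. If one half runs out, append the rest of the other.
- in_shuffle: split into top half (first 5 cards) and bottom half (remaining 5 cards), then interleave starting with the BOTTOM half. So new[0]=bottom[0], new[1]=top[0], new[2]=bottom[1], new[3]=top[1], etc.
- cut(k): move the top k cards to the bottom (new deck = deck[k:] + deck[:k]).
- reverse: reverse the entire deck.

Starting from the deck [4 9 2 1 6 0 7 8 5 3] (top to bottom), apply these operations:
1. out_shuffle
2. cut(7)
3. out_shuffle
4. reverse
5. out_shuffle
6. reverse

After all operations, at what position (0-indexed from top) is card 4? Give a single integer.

Answer: 3

Derivation:
After op 1 (out_shuffle): [4 0 9 7 2 8 1 5 6 3]
After op 2 (cut(7)): [5 6 3 4 0 9 7 2 8 1]
After op 3 (out_shuffle): [5 9 6 7 3 2 4 8 0 1]
After op 4 (reverse): [1 0 8 4 2 3 7 6 9 5]
After op 5 (out_shuffle): [1 3 0 7 8 6 4 9 2 5]
After op 6 (reverse): [5 2 9 4 6 8 7 0 3 1]
Card 4 is at position 3.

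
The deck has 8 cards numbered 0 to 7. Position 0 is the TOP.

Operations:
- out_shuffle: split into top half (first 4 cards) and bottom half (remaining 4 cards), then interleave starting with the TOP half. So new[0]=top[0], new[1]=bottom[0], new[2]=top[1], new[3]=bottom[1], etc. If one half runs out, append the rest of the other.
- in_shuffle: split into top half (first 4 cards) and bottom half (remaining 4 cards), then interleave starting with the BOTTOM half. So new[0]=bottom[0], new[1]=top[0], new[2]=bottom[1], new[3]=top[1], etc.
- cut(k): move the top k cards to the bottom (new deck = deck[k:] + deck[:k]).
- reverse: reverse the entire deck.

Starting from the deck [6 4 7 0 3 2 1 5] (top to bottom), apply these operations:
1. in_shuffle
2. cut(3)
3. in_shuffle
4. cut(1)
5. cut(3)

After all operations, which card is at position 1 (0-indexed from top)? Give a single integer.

After op 1 (in_shuffle): [3 6 2 4 1 7 5 0]
After op 2 (cut(3)): [4 1 7 5 0 3 6 2]
After op 3 (in_shuffle): [0 4 3 1 6 7 2 5]
After op 4 (cut(1)): [4 3 1 6 7 2 5 0]
After op 5 (cut(3)): [6 7 2 5 0 4 3 1]
Position 1: card 7.

Answer: 7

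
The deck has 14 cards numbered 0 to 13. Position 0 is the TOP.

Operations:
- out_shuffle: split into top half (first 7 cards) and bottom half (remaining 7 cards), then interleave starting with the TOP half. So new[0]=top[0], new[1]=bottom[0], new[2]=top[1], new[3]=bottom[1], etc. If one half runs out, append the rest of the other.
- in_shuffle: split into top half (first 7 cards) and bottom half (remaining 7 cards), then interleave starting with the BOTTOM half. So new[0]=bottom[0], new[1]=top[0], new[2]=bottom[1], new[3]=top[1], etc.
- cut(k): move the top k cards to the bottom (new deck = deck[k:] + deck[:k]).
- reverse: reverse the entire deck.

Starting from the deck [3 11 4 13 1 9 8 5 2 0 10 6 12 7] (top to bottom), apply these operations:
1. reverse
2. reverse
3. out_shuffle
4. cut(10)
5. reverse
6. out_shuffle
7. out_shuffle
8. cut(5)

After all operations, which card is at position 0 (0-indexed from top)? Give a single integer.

After op 1 (reverse): [7 12 6 10 0 2 5 8 9 1 13 4 11 3]
After op 2 (reverse): [3 11 4 13 1 9 8 5 2 0 10 6 12 7]
After op 3 (out_shuffle): [3 5 11 2 4 0 13 10 1 6 9 12 8 7]
After op 4 (cut(10)): [9 12 8 7 3 5 11 2 4 0 13 10 1 6]
After op 5 (reverse): [6 1 10 13 0 4 2 11 5 3 7 8 12 9]
After op 6 (out_shuffle): [6 11 1 5 10 3 13 7 0 8 4 12 2 9]
After op 7 (out_shuffle): [6 7 11 0 1 8 5 4 10 12 3 2 13 9]
After op 8 (cut(5)): [8 5 4 10 12 3 2 13 9 6 7 11 0 1]
Position 0: card 8.

Answer: 8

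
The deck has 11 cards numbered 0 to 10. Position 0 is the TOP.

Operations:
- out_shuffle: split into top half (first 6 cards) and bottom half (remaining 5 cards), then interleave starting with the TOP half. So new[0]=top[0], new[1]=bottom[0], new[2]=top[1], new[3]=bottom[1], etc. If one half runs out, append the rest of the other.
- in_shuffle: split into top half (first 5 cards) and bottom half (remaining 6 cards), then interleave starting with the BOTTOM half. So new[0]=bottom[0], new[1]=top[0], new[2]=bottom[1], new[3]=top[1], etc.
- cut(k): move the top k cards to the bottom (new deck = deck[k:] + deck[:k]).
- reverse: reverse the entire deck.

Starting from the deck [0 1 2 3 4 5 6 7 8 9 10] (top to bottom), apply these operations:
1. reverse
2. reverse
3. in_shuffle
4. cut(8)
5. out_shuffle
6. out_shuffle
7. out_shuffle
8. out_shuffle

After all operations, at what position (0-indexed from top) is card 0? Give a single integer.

Answer: 9

Derivation:
After op 1 (reverse): [10 9 8 7 6 5 4 3 2 1 0]
After op 2 (reverse): [0 1 2 3 4 5 6 7 8 9 10]
After op 3 (in_shuffle): [5 0 6 1 7 2 8 3 9 4 10]
After op 4 (cut(8)): [9 4 10 5 0 6 1 7 2 8 3]
After op 5 (out_shuffle): [9 1 4 7 10 2 5 8 0 3 6]
After op 6 (out_shuffle): [9 5 1 8 4 0 7 3 10 6 2]
After op 7 (out_shuffle): [9 7 5 3 1 10 8 6 4 2 0]
After op 8 (out_shuffle): [9 8 7 6 5 4 3 2 1 0 10]
Card 0 is at position 9.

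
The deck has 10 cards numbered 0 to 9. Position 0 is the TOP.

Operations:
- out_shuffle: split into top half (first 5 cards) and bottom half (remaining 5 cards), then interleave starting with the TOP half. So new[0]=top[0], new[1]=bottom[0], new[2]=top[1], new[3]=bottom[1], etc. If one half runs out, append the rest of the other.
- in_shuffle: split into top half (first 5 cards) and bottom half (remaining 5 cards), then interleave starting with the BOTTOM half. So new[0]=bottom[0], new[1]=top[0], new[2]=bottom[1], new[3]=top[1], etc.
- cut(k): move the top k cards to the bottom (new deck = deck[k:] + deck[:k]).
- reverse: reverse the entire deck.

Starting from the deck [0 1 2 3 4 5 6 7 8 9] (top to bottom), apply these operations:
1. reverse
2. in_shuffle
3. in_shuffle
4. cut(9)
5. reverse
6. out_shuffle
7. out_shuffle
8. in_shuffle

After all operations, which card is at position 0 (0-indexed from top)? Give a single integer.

Answer: 7

Derivation:
After op 1 (reverse): [9 8 7 6 5 4 3 2 1 0]
After op 2 (in_shuffle): [4 9 3 8 2 7 1 6 0 5]
After op 3 (in_shuffle): [7 4 1 9 6 3 0 8 5 2]
After op 4 (cut(9)): [2 7 4 1 9 6 3 0 8 5]
After op 5 (reverse): [5 8 0 3 6 9 1 4 7 2]
After op 6 (out_shuffle): [5 9 8 1 0 4 3 7 6 2]
After op 7 (out_shuffle): [5 4 9 3 8 7 1 6 0 2]
After op 8 (in_shuffle): [7 5 1 4 6 9 0 3 2 8]
Position 0: card 7.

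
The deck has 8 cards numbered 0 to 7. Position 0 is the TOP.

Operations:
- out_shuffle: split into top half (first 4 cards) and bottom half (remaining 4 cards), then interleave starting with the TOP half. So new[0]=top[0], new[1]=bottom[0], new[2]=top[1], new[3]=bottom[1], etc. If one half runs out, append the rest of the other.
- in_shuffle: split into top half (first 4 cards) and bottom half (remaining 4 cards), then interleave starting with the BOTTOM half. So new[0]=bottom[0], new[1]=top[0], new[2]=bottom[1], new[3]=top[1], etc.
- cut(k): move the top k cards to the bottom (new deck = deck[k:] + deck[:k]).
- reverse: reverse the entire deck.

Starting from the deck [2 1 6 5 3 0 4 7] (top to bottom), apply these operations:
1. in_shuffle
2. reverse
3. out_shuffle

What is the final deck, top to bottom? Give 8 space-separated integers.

After op 1 (in_shuffle): [3 2 0 1 4 6 7 5]
After op 2 (reverse): [5 7 6 4 1 0 2 3]
After op 3 (out_shuffle): [5 1 7 0 6 2 4 3]

Answer: 5 1 7 0 6 2 4 3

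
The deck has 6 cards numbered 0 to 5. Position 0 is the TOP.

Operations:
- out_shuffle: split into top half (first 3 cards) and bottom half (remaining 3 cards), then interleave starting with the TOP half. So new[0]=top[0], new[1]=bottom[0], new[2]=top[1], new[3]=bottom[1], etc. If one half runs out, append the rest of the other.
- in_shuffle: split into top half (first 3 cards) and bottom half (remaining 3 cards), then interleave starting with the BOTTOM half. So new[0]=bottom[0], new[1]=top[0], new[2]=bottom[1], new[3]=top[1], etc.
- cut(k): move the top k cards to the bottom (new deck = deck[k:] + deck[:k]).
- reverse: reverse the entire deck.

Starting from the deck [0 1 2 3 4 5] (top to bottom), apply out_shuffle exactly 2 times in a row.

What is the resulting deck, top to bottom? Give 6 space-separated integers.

Answer: 0 4 3 2 1 5

Derivation:
After op 1 (out_shuffle): [0 3 1 4 2 5]
After op 2 (out_shuffle): [0 4 3 2 1 5]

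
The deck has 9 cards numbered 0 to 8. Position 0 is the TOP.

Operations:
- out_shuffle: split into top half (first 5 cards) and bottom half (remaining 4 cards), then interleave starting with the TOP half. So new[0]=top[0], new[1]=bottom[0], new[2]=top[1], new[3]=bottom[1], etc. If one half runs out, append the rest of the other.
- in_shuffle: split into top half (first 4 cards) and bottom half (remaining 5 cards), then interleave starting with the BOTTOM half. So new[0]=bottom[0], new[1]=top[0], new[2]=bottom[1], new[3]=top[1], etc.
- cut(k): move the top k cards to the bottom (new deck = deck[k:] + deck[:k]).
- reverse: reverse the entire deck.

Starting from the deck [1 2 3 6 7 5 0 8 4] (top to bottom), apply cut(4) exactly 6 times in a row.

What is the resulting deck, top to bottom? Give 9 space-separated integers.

After op 1 (cut(4)): [7 5 0 8 4 1 2 3 6]
After op 2 (cut(4)): [4 1 2 3 6 7 5 0 8]
After op 3 (cut(4)): [6 7 5 0 8 4 1 2 3]
After op 4 (cut(4)): [8 4 1 2 3 6 7 5 0]
After op 5 (cut(4)): [3 6 7 5 0 8 4 1 2]
After op 6 (cut(4)): [0 8 4 1 2 3 6 7 5]

Answer: 0 8 4 1 2 3 6 7 5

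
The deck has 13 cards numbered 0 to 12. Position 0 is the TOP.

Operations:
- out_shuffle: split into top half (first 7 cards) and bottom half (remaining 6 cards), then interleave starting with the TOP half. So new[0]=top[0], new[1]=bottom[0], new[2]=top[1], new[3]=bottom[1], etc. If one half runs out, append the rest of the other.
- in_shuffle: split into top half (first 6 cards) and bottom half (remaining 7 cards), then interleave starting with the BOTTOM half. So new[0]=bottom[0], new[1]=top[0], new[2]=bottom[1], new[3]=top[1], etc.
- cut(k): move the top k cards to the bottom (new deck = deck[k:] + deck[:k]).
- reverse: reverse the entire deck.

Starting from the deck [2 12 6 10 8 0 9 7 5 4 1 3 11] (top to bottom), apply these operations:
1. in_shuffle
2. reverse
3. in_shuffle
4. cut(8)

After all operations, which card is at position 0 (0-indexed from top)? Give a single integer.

Answer: 7

Derivation:
After op 1 (in_shuffle): [9 2 7 12 5 6 4 10 1 8 3 0 11]
After op 2 (reverse): [11 0 3 8 1 10 4 6 5 12 7 2 9]
After op 3 (in_shuffle): [4 11 6 0 5 3 12 8 7 1 2 10 9]
After op 4 (cut(8)): [7 1 2 10 9 4 11 6 0 5 3 12 8]
Position 0: card 7.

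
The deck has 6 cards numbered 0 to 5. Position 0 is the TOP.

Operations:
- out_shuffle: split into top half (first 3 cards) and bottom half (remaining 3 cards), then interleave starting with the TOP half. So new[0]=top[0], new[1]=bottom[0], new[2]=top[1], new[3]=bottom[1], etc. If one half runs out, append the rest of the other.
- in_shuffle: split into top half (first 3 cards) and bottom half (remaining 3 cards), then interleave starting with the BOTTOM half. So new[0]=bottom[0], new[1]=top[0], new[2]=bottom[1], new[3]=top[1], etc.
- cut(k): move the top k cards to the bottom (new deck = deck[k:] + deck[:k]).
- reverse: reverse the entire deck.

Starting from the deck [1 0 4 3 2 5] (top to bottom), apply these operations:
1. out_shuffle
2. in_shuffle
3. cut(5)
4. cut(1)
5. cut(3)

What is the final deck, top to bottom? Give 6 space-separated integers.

After op 1 (out_shuffle): [1 3 0 2 4 5]
After op 2 (in_shuffle): [2 1 4 3 5 0]
After op 3 (cut(5)): [0 2 1 4 3 5]
After op 4 (cut(1)): [2 1 4 3 5 0]
After op 5 (cut(3)): [3 5 0 2 1 4]

Answer: 3 5 0 2 1 4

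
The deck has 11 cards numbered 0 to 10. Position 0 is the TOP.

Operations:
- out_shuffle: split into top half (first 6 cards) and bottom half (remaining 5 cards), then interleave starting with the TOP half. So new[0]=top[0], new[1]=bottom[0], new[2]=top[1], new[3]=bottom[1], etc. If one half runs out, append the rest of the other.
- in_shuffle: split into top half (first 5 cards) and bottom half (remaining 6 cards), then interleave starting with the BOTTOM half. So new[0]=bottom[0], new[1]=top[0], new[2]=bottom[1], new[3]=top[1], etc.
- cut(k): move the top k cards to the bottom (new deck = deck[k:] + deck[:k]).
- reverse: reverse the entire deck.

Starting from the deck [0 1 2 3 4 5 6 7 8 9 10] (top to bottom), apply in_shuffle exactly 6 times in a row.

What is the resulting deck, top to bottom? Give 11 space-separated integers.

Answer: 4 9 3 8 2 7 1 6 0 5 10

Derivation:
After op 1 (in_shuffle): [5 0 6 1 7 2 8 3 9 4 10]
After op 2 (in_shuffle): [2 5 8 0 3 6 9 1 4 7 10]
After op 3 (in_shuffle): [6 2 9 5 1 8 4 0 7 3 10]
After op 4 (in_shuffle): [8 6 4 2 0 9 7 5 3 1 10]
After op 5 (in_shuffle): [9 8 7 6 5 4 3 2 1 0 10]
After op 6 (in_shuffle): [4 9 3 8 2 7 1 6 0 5 10]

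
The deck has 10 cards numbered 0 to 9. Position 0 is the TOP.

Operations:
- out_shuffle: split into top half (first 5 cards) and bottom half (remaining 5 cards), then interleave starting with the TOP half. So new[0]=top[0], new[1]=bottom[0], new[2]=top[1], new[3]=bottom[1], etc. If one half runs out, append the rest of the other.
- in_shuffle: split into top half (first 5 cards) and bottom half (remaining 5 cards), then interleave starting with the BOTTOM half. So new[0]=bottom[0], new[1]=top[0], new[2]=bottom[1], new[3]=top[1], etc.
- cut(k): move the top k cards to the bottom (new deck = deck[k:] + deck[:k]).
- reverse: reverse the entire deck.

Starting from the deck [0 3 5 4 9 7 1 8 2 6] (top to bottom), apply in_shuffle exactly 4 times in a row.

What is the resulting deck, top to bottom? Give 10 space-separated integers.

After op 1 (in_shuffle): [7 0 1 3 8 5 2 4 6 9]
After op 2 (in_shuffle): [5 7 2 0 4 1 6 3 9 8]
After op 3 (in_shuffle): [1 5 6 7 3 2 9 0 8 4]
After op 4 (in_shuffle): [2 1 9 5 0 6 8 7 4 3]

Answer: 2 1 9 5 0 6 8 7 4 3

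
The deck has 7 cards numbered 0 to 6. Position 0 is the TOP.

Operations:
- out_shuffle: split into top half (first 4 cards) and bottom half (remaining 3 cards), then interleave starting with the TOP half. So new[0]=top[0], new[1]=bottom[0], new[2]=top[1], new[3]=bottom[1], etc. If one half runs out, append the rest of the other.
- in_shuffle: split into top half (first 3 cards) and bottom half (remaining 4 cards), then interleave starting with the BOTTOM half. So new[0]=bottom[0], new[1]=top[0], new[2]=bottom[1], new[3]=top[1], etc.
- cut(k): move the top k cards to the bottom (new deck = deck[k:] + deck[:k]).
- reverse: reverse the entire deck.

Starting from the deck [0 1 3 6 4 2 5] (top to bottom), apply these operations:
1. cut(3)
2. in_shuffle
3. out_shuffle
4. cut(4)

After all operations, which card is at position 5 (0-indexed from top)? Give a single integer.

After op 1 (cut(3)): [6 4 2 5 0 1 3]
After op 2 (in_shuffle): [5 6 0 4 1 2 3]
After op 3 (out_shuffle): [5 1 6 2 0 3 4]
After op 4 (cut(4)): [0 3 4 5 1 6 2]
Position 5: card 6.

Answer: 6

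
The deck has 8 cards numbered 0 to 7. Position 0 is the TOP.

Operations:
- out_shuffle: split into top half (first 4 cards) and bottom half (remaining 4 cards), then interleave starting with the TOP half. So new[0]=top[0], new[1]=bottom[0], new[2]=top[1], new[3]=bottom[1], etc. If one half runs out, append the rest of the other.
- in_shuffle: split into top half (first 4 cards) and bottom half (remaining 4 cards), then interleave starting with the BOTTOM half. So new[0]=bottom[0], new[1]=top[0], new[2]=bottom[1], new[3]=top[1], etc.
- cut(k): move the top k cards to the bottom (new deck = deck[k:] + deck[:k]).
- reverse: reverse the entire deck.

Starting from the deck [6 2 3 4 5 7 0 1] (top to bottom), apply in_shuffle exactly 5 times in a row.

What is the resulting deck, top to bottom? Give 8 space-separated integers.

After op 1 (in_shuffle): [5 6 7 2 0 3 1 4]
After op 2 (in_shuffle): [0 5 3 6 1 7 4 2]
After op 3 (in_shuffle): [1 0 7 5 4 3 2 6]
After op 4 (in_shuffle): [4 1 3 0 2 7 6 5]
After op 5 (in_shuffle): [2 4 7 1 6 3 5 0]

Answer: 2 4 7 1 6 3 5 0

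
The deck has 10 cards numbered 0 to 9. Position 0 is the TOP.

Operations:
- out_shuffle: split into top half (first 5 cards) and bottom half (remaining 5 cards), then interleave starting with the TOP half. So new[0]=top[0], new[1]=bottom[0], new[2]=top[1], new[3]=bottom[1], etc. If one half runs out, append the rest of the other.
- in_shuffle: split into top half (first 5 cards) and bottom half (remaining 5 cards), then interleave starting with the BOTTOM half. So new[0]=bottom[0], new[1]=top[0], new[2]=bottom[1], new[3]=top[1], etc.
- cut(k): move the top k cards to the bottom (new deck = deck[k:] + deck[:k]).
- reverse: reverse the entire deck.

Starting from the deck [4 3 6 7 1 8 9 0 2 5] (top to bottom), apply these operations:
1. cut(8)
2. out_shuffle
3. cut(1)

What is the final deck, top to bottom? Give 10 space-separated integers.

After op 1 (cut(8)): [2 5 4 3 6 7 1 8 9 0]
After op 2 (out_shuffle): [2 7 5 1 4 8 3 9 6 0]
After op 3 (cut(1)): [7 5 1 4 8 3 9 6 0 2]

Answer: 7 5 1 4 8 3 9 6 0 2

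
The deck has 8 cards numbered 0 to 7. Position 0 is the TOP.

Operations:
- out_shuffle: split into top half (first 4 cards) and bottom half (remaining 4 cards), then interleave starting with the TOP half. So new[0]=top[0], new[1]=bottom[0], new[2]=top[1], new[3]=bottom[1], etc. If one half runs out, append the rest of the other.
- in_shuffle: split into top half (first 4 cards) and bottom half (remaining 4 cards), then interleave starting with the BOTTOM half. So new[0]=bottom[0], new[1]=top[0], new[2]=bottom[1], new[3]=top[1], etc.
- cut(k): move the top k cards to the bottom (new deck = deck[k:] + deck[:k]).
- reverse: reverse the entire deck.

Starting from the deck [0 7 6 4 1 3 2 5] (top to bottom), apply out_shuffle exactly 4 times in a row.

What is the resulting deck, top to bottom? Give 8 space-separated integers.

Answer: 0 1 7 3 6 2 4 5

Derivation:
After op 1 (out_shuffle): [0 1 7 3 6 2 4 5]
After op 2 (out_shuffle): [0 6 1 2 7 4 3 5]
After op 3 (out_shuffle): [0 7 6 4 1 3 2 5]
After op 4 (out_shuffle): [0 1 7 3 6 2 4 5]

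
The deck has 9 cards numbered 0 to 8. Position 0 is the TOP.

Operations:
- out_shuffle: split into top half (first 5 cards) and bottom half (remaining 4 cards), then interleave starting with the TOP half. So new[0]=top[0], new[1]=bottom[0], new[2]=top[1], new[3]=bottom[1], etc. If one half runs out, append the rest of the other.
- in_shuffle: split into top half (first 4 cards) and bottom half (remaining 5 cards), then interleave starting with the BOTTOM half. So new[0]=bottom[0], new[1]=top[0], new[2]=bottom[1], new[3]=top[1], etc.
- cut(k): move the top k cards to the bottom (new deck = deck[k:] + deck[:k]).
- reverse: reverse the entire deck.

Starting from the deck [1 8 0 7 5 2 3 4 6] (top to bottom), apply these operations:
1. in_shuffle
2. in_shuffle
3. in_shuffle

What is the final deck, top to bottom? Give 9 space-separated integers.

After op 1 (in_shuffle): [5 1 2 8 3 0 4 7 6]
After op 2 (in_shuffle): [3 5 0 1 4 2 7 8 6]
After op 3 (in_shuffle): [4 3 2 5 7 0 8 1 6]

Answer: 4 3 2 5 7 0 8 1 6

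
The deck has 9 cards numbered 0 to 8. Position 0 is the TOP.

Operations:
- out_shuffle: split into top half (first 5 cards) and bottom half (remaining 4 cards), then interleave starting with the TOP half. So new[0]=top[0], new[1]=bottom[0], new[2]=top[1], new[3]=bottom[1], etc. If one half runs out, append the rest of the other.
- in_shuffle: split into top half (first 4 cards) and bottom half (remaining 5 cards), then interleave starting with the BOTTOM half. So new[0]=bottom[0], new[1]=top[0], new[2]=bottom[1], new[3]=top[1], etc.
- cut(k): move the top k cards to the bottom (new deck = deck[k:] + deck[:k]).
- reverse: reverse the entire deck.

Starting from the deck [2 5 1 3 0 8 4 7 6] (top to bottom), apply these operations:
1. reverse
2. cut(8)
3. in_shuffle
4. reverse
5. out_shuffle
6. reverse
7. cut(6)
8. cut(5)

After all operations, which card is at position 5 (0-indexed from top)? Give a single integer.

After op 1 (reverse): [6 7 4 8 0 3 1 5 2]
After op 2 (cut(8)): [2 6 7 4 8 0 3 1 5]
After op 3 (in_shuffle): [8 2 0 6 3 7 1 4 5]
After op 4 (reverse): [5 4 1 7 3 6 0 2 8]
After op 5 (out_shuffle): [5 6 4 0 1 2 7 8 3]
After op 6 (reverse): [3 8 7 2 1 0 4 6 5]
After op 7 (cut(6)): [4 6 5 3 8 7 2 1 0]
After op 8 (cut(5)): [7 2 1 0 4 6 5 3 8]
Position 5: card 6.

Answer: 6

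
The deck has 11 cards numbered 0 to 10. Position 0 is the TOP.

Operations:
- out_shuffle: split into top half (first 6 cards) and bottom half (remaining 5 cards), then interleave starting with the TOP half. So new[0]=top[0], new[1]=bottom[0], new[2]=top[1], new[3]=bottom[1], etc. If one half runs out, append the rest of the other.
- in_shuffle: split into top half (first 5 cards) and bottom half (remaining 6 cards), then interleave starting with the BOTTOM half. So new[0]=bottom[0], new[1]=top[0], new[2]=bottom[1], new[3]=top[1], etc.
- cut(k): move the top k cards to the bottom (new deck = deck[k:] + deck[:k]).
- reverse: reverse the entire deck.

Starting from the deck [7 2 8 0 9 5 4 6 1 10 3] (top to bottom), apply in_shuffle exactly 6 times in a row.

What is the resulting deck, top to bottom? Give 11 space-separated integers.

Answer: 9 10 0 1 8 6 2 4 7 5 3

Derivation:
After op 1 (in_shuffle): [5 7 4 2 6 8 1 0 10 9 3]
After op 2 (in_shuffle): [8 5 1 7 0 4 10 2 9 6 3]
After op 3 (in_shuffle): [4 8 10 5 2 1 9 7 6 0 3]
After op 4 (in_shuffle): [1 4 9 8 7 10 6 5 0 2 3]
After op 5 (in_shuffle): [10 1 6 4 5 9 0 8 2 7 3]
After op 6 (in_shuffle): [9 10 0 1 8 6 2 4 7 5 3]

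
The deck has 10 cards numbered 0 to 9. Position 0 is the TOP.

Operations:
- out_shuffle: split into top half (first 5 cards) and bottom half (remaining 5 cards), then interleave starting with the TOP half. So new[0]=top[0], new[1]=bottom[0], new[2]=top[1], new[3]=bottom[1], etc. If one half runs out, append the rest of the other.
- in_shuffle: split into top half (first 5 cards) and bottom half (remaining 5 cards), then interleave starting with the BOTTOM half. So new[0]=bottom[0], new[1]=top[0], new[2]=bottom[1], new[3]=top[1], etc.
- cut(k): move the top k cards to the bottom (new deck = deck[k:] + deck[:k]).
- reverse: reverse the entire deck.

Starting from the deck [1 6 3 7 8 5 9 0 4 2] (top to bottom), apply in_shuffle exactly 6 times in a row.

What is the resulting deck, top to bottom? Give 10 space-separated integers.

Answer: 8 2 7 4 3 0 6 9 1 5

Derivation:
After op 1 (in_shuffle): [5 1 9 6 0 3 4 7 2 8]
After op 2 (in_shuffle): [3 5 4 1 7 9 2 6 8 0]
After op 3 (in_shuffle): [9 3 2 5 6 4 8 1 0 7]
After op 4 (in_shuffle): [4 9 8 3 1 2 0 5 7 6]
After op 5 (in_shuffle): [2 4 0 9 5 8 7 3 6 1]
After op 6 (in_shuffle): [8 2 7 4 3 0 6 9 1 5]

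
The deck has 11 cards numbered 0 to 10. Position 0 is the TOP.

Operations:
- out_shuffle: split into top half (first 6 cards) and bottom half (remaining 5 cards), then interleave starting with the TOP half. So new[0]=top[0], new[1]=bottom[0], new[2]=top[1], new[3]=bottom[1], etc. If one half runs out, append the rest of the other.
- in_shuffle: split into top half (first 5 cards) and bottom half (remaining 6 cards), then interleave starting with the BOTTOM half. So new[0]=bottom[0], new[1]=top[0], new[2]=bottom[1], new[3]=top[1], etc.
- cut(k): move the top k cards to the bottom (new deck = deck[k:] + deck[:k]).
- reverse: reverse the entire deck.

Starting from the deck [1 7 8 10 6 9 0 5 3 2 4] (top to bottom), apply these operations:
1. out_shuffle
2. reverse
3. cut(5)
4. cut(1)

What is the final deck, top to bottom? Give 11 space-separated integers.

After op 1 (out_shuffle): [1 0 7 5 8 3 10 2 6 4 9]
After op 2 (reverse): [9 4 6 2 10 3 8 5 7 0 1]
After op 3 (cut(5)): [3 8 5 7 0 1 9 4 6 2 10]
After op 4 (cut(1)): [8 5 7 0 1 9 4 6 2 10 3]

Answer: 8 5 7 0 1 9 4 6 2 10 3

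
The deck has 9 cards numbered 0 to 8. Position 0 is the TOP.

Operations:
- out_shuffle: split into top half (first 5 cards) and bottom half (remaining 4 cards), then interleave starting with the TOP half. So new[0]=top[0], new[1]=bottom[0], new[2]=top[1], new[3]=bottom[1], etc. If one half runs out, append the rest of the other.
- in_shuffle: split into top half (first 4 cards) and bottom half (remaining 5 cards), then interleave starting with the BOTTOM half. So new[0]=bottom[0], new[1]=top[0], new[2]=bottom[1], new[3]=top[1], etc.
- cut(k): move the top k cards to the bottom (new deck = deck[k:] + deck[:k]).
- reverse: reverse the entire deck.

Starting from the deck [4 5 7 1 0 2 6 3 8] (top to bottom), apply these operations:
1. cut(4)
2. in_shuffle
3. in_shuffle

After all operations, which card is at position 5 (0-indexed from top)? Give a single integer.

After op 1 (cut(4)): [0 2 6 3 8 4 5 7 1]
After op 2 (in_shuffle): [8 0 4 2 5 6 7 3 1]
After op 3 (in_shuffle): [5 8 6 0 7 4 3 2 1]
Position 5: card 4.

Answer: 4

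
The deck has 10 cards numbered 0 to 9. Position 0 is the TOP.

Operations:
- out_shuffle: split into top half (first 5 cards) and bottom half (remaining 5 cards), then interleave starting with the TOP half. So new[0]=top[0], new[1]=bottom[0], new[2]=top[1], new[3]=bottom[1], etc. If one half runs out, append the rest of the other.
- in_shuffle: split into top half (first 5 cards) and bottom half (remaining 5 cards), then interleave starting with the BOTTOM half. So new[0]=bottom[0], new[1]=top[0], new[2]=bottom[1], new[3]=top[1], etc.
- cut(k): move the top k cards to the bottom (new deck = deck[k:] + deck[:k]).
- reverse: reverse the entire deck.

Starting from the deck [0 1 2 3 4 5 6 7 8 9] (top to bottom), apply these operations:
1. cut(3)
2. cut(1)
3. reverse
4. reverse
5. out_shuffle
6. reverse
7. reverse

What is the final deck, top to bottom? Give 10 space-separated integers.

Answer: 4 9 5 0 6 1 7 2 8 3

Derivation:
After op 1 (cut(3)): [3 4 5 6 7 8 9 0 1 2]
After op 2 (cut(1)): [4 5 6 7 8 9 0 1 2 3]
After op 3 (reverse): [3 2 1 0 9 8 7 6 5 4]
After op 4 (reverse): [4 5 6 7 8 9 0 1 2 3]
After op 5 (out_shuffle): [4 9 5 0 6 1 7 2 8 3]
After op 6 (reverse): [3 8 2 7 1 6 0 5 9 4]
After op 7 (reverse): [4 9 5 0 6 1 7 2 8 3]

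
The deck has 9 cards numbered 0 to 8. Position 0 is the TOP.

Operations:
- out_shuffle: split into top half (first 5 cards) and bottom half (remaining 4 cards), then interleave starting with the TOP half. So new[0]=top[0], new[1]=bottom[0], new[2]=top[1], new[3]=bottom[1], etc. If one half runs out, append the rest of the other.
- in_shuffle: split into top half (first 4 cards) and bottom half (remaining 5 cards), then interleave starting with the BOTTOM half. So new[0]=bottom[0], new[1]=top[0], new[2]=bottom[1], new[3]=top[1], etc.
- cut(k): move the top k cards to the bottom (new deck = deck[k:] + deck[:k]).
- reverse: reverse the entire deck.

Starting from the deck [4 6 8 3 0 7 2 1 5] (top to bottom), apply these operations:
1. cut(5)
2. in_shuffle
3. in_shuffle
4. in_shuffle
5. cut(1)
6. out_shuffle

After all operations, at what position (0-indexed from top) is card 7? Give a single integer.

After op 1 (cut(5)): [7 2 1 5 4 6 8 3 0]
After op 2 (in_shuffle): [4 7 6 2 8 1 3 5 0]
After op 3 (in_shuffle): [8 4 1 7 3 6 5 2 0]
After op 4 (in_shuffle): [3 8 6 4 5 1 2 7 0]
After op 5 (cut(1)): [8 6 4 5 1 2 7 0 3]
After op 6 (out_shuffle): [8 2 6 7 4 0 5 3 1]
Card 7 is at position 3.

Answer: 3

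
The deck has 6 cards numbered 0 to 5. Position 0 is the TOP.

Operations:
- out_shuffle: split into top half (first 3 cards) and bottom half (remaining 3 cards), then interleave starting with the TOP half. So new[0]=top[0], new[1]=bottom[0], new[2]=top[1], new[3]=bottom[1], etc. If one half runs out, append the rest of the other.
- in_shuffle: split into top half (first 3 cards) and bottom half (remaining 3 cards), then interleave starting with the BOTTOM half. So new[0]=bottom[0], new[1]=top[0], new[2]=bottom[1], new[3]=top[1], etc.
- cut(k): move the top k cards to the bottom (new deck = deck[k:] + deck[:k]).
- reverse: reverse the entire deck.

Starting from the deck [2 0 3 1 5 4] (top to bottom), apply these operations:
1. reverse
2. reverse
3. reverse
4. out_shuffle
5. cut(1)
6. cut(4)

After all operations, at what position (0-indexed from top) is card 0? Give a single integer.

Answer: 4

Derivation:
After op 1 (reverse): [4 5 1 3 0 2]
After op 2 (reverse): [2 0 3 1 5 4]
After op 3 (reverse): [4 5 1 3 0 2]
After op 4 (out_shuffle): [4 3 5 0 1 2]
After op 5 (cut(1)): [3 5 0 1 2 4]
After op 6 (cut(4)): [2 4 3 5 0 1]
Card 0 is at position 4.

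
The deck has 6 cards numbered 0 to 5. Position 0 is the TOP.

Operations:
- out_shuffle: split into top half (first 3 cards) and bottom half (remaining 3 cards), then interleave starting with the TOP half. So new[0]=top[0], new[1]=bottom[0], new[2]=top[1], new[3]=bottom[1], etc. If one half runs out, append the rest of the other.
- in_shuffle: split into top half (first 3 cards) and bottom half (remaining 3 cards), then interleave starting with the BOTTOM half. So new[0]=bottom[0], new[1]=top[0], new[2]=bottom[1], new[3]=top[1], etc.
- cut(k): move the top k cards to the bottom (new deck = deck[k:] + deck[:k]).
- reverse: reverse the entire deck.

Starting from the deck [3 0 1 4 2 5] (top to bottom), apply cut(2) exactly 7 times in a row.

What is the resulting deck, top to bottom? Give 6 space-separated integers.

After op 1 (cut(2)): [1 4 2 5 3 0]
After op 2 (cut(2)): [2 5 3 0 1 4]
After op 3 (cut(2)): [3 0 1 4 2 5]
After op 4 (cut(2)): [1 4 2 5 3 0]
After op 5 (cut(2)): [2 5 3 0 1 4]
After op 6 (cut(2)): [3 0 1 4 2 5]
After op 7 (cut(2)): [1 4 2 5 3 0]

Answer: 1 4 2 5 3 0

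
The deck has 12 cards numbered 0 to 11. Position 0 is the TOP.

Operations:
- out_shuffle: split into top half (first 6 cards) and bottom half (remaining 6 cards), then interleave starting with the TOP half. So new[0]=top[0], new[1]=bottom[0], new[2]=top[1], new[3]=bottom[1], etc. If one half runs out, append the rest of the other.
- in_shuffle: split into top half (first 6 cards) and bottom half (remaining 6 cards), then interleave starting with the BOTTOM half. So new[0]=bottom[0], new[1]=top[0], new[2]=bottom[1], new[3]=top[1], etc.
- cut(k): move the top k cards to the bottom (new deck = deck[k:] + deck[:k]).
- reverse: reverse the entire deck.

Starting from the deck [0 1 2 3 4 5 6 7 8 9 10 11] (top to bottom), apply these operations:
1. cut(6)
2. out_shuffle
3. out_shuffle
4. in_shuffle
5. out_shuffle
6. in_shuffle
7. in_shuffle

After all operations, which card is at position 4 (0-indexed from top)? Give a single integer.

Answer: 0

Derivation:
After op 1 (cut(6)): [6 7 8 9 10 11 0 1 2 3 4 5]
After op 2 (out_shuffle): [6 0 7 1 8 2 9 3 10 4 11 5]
After op 3 (out_shuffle): [6 9 0 3 7 10 1 4 8 11 2 5]
After op 4 (in_shuffle): [1 6 4 9 8 0 11 3 2 7 5 10]
After op 5 (out_shuffle): [1 11 6 3 4 2 9 7 8 5 0 10]
After op 6 (in_shuffle): [9 1 7 11 8 6 5 3 0 4 10 2]
After op 7 (in_shuffle): [5 9 3 1 0 7 4 11 10 8 2 6]
Position 4: card 0.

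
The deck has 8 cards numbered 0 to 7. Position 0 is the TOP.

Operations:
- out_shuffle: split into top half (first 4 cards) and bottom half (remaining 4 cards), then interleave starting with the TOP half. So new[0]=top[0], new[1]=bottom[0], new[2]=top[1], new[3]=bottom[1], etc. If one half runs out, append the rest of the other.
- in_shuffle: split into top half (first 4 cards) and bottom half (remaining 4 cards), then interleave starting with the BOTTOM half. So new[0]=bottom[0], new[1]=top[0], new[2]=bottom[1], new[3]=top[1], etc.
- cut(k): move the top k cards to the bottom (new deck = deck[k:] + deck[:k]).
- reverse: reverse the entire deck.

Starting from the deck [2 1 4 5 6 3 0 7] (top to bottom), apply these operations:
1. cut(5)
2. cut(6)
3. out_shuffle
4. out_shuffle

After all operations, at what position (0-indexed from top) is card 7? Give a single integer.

After op 1 (cut(5)): [3 0 7 2 1 4 5 6]
After op 2 (cut(6)): [5 6 3 0 7 2 1 4]
After op 3 (out_shuffle): [5 7 6 2 3 1 0 4]
After op 4 (out_shuffle): [5 3 7 1 6 0 2 4]
Card 7 is at position 2.

Answer: 2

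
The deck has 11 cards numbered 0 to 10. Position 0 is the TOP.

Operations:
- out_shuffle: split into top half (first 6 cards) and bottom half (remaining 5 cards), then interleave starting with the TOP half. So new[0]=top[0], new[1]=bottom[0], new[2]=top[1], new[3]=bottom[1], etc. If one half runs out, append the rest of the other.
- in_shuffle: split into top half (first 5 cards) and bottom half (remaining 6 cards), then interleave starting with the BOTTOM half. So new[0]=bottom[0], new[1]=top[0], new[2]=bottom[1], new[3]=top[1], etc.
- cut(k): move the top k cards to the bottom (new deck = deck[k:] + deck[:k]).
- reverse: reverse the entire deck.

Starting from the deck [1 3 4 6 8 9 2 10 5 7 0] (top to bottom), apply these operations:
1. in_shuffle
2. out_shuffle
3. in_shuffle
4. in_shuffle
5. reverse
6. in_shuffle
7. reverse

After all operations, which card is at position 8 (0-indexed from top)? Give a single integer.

After op 1 (in_shuffle): [9 1 2 3 10 4 5 6 7 8 0]
After op 2 (out_shuffle): [9 5 1 6 2 7 3 8 10 0 4]
After op 3 (in_shuffle): [7 9 3 5 8 1 10 6 0 2 4]
After op 4 (in_shuffle): [1 7 10 9 6 3 0 5 2 8 4]
After op 5 (reverse): [4 8 2 5 0 3 6 9 10 7 1]
After op 6 (in_shuffle): [3 4 6 8 9 2 10 5 7 0 1]
After op 7 (reverse): [1 0 7 5 10 2 9 8 6 4 3]
Position 8: card 6.

Answer: 6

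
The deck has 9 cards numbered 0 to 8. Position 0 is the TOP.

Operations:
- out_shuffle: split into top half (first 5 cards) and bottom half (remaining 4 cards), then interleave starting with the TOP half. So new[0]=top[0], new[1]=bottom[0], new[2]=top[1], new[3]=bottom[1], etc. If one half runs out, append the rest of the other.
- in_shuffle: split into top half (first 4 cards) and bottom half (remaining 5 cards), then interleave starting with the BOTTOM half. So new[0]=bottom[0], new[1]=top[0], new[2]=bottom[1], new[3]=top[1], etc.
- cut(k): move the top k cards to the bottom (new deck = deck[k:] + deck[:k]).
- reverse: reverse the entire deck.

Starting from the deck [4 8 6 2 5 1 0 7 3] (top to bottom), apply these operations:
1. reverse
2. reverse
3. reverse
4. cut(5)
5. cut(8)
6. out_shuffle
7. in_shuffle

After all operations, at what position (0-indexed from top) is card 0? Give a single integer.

Answer: 2

Derivation:
After op 1 (reverse): [3 7 0 1 5 2 6 8 4]
After op 2 (reverse): [4 8 6 2 5 1 0 7 3]
After op 3 (reverse): [3 7 0 1 5 2 6 8 4]
After op 4 (cut(5)): [2 6 8 4 3 7 0 1 5]
After op 5 (cut(8)): [5 2 6 8 4 3 7 0 1]
After op 6 (out_shuffle): [5 3 2 7 6 0 8 1 4]
After op 7 (in_shuffle): [6 5 0 3 8 2 1 7 4]
Card 0 is at position 2.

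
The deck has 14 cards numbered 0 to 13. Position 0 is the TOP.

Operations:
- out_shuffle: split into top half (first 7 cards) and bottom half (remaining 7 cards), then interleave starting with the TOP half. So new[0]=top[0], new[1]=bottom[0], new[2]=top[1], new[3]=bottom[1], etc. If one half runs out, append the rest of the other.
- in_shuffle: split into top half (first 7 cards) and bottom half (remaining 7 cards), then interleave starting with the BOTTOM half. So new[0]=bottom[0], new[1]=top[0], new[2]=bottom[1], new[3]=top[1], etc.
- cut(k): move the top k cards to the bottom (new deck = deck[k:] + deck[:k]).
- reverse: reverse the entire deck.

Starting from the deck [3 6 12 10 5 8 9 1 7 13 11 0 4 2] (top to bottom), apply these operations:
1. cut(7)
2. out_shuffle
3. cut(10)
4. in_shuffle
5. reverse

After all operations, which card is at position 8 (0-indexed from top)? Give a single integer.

After op 1 (cut(7)): [1 7 13 11 0 4 2 3 6 12 10 5 8 9]
After op 2 (out_shuffle): [1 3 7 6 13 12 11 10 0 5 4 8 2 9]
After op 3 (cut(10)): [4 8 2 9 1 3 7 6 13 12 11 10 0 5]
After op 4 (in_shuffle): [6 4 13 8 12 2 11 9 10 1 0 3 5 7]
After op 5 (reverse): [7 5 3 0 1 10 9 11 2 12 8 13 4 6]
Position 8: card 2.

Answer: 2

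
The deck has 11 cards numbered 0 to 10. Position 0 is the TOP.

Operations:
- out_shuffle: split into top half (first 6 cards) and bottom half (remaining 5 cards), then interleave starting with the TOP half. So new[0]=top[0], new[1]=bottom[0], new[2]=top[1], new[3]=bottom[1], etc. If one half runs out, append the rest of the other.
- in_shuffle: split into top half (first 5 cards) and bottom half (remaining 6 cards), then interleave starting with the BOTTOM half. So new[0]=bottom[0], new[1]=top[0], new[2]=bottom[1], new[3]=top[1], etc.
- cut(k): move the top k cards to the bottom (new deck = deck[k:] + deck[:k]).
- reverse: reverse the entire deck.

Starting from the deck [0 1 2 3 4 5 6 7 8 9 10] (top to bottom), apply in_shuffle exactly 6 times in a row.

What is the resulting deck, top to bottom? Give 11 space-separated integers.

After op 1 (in_shuffle): [5 0 6 1 7 2 8 3 9 4 10]
After op 2 (in_shuffle): [2 5 8 0 3 6 9 1 4 7 10]
After op 3 (in_shuffle): [6 2 9 5 1 8 4 0 7 3 10]
After op 4 (in_shuffle): [8 6 4 2 0 9 7 5 3 1 10]
After op 5 (in_shuffle): [9 8 7 6 5 4 3 2 1 0 10]
After op 6 (in_shuffle): [4 9 3 8 2 7 1 6 0 5 10]

Answer: 4 9 3 8 2 7 1 6 0 5 10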